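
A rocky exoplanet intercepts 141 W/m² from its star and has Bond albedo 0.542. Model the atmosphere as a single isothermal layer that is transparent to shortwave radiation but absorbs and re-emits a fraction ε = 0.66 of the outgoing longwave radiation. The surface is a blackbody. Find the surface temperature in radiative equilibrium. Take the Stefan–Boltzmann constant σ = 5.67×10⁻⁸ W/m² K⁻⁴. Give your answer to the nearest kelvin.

At the top of the atmosphere, σT_e⁴ = S(1−α)/4 = 16.14 W/m², giving T_e = 129.9 K.
Surface balance with a leaky layer gives σT_s⁴ = σT_e⁴·2/(2−ε), so T_s = T_e·[2/(2−0.66)]^(1/4) = 143.6 K.

144 K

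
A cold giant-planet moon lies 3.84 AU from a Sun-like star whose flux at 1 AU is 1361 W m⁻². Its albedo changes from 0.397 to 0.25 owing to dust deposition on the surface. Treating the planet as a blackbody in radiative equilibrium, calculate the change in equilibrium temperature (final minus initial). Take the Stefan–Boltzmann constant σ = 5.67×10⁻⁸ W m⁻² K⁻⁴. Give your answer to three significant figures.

7.02 kelvin

By the inverse-square law, S = 1361/3.84² = 92.30 W m⁻².
With α = 0.397, T₁ = 125.2 K.
Final:   T₂ = [S(1−0.25)/(4σ)]^(1/4) = 132.2 K.
Change: 132.2 − 125.2 = 7.016 K.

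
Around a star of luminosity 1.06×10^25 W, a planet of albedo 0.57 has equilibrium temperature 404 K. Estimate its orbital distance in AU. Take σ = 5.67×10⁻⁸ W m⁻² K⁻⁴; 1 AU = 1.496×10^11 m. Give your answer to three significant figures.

Required flux: S = 4σT⁴/(1−α) = 14050 W m⁻².
Then d = [L/(4πS)]^(1/2) = 7.748×10^9 m, i.e. 0.05179 AU.

0.0518 AU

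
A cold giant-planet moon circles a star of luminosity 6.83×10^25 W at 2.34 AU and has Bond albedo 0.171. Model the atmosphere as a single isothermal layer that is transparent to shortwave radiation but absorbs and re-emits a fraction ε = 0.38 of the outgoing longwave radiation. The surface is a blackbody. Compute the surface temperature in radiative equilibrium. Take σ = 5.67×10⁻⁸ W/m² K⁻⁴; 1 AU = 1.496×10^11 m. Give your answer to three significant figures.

119 kelvin

d = 2.34 × 1.496×10^11 m = 3.501×10^11 m.
Flux at the orbit: S = L/(4πd²) = 6.83×10^25/(4π·(3.50×10^11)²) = 44.35 W/m².
The planet radiates to space at T_e = [S(1−α)/(4σ)]^(1/4) = 112.8 K.
For a single slab of emissivity ε, T_s⁴ = 2T_e⁴/(2−ε); thus T_s = 112.8·(1.235)^(1/4) = 118.9 K.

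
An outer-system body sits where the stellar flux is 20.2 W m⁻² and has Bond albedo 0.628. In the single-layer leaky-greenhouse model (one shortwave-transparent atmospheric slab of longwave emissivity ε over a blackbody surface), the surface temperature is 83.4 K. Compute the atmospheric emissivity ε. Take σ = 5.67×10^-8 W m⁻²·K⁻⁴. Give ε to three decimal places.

0.630

Effective temperature: T_e = [S(1−α)/(4σ)]^(1/4) = 75.87 K.
Inverting T_s⁴ = 2T_e⁴/(2−ε): (T_e/T_s)⁴ = 0.6848, so ε = 2(1 − 0.6848) = 0.6303.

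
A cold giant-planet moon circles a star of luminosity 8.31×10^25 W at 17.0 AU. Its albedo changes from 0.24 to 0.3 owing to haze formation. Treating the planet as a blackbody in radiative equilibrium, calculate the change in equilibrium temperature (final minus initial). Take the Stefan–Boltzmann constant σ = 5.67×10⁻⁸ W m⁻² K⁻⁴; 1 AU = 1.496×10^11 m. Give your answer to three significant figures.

-0.876 K

Orbital distance: d = 17.0 AU = 2.543×10^12 m.
Flux at the orbit: S = L/(4πd²) = 8.31×10^25/(4π·(2.54×10^12)²) = 1.022 W m⁻².
Before: T₁ = [1.022·0.76/(4σ)]^(1/4) = 43.02 K.
With α = 0.3, T₂ = 42.15 K.
Change: 42.15 − 43.02 = -0.8755 K.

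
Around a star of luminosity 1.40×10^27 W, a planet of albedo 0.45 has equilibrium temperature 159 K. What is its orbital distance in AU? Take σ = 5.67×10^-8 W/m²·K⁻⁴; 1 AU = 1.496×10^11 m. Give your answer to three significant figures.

4.35 AU

The flux needed for this T is 4σT⁴/(1−0.45) = 263.6 W/m².
From L = 4πd²S, d = √(1.40×10^27/(4π·263.6)) = 6.502×10^11 m = 4.346 AU.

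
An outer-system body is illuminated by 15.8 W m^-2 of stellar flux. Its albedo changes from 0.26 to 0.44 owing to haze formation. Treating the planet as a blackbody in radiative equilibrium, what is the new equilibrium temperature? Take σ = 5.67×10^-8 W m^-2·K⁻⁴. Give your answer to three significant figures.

79.0 kelvin

New equilibrium: T₂ = [(1−0.44)·15.80/(4σ)]^(1/4) = 79.03 K.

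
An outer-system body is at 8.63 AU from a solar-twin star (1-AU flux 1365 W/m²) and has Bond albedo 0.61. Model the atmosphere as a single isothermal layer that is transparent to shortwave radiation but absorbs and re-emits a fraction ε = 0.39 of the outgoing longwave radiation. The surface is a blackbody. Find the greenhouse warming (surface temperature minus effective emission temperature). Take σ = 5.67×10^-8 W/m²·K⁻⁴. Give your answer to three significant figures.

4.18 K

By the inverse-square law, S = 1365/8.63² = 18.33 W/m².
The planet radiates to space at T_e = [S(1−α)/(4σ)]^(1/4) = 74.93 K.
Surface balance with a leaky layer gives σT_s⁴ = σT_e⁴·2/(2−ε), so T_s = T_e·[2/(2−0.39)]^(1/4) = 79.10 K.
The atmosphere warms the surface by 4.175 K.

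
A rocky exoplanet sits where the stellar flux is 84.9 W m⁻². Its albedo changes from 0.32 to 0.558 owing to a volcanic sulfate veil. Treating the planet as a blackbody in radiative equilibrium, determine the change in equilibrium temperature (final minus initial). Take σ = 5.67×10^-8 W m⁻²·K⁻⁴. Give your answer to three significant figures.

-12.9 K

With α = 0.32, T₁ = 126.3 K.
With α = 0.558, T₂ = 113.4 K.
ΔT = T₂ − T₁ = -12.90 K.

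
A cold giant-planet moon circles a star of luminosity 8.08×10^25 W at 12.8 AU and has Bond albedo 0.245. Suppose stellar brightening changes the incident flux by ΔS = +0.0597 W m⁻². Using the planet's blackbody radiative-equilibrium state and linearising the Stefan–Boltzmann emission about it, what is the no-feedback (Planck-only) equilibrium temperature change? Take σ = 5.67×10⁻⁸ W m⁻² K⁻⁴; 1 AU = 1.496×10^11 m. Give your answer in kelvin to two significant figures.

d = 12.8 × 1.496×10^11 m = 1.915×10^12 m.
S = L/(4πd²) = 1.754 W m⁻².
Reference equilibrium: T_e = [S(1−α)/(4σ)]^(1/4) = 49.15 K.
TOA radiative forcing: ΔF = (1−α)ΔS/4 = 0.755·(+0.0597)/4 = 0.01127 W m⁻².
Planck response: λ_P = 4σT_e³ = 4·5.67×10⁻⁸·(49.15)³ = 0.02693 W m⁻²/K.
So ΔT₀ = 0.01127/0.02693 = 0.418 K.

0.42 K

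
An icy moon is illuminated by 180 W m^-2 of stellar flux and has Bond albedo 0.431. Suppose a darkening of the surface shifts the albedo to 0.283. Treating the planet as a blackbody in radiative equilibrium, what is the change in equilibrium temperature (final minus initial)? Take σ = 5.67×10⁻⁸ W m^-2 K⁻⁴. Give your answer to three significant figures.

Initial: T₁ = [S(1−0.431)/(4σ)]^(1/4) = 145.8 K.
With α = 0.283, T₂ = 154.4 K.
ΔT = T₂ − T₁ = 8.674 K.

8.67 K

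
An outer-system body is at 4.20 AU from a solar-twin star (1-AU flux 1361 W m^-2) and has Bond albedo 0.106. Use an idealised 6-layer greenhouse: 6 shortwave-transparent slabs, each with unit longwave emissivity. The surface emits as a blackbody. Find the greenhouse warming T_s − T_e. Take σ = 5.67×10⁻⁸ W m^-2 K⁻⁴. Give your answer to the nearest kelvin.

Irradiance scales as 1/d², so S = 1361 W m^-2 × (1/4.20)² = 77.15 W m^-2.
Top-of-atmosphere balance: σT_e⁴ = S(1−α)/4 = 17.24 W m^-2 → T_e = 132.1 K.
Surface: T_s = (7)^¼·T_e = 214.8 K.
So the greenhouse effect raises the surface by 214.8 − 132.1 = 82.74 K.

83 kelvin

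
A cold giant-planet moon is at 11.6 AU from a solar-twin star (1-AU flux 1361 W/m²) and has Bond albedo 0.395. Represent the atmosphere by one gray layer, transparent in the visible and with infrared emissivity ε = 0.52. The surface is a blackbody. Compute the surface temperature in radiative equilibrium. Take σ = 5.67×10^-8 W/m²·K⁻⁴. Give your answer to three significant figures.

77.7 K

Flux at the orbit: S = 1361/(11.6)² = 10.11 W/m².
At the top of the atmosphere, σT_e⁴ = S(1−α)/4 = 1.530 W/m², giving T_e = 72.07 K.
Surface balance with a leaky layer gives σT_s⁴ = σT_e⁴·2/(2−ε), so T_s = T_e·[2/(2−0.52)]^(1/4) = 77.71 K.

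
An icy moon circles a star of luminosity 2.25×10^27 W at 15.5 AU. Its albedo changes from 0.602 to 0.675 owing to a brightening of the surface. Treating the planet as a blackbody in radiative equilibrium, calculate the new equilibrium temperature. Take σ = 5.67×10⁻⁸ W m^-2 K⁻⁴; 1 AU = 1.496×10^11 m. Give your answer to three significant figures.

83.1 kelvin

d = 15.5 × 1.496×10^11 m = 2.319×10^12 m.
S = L/(4πd²) = 33.30 W m^-2.
New equilibrium: T₂ = [(1−0.675)·33.30/(4σ)]^(1/4) = 83.11 K.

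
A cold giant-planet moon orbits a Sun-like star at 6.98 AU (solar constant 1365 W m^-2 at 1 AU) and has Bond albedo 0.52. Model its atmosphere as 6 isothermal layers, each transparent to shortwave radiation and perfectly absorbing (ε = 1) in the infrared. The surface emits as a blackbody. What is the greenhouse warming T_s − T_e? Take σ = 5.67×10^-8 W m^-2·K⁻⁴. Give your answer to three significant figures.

Flux at the orbit: S = 1365/(6.98)² = 28.02 W m^-2.
Top-of-atmosphere balance: σT_e⁴ = S(1−α)/4 = 3.362 W m^-2 → T_e = 87.75 K.
T_s = (N+1)^(1/4)·T_e = 142.7 K.
Warming: T_s − T_e = 54.98 K.

55.0 kelvin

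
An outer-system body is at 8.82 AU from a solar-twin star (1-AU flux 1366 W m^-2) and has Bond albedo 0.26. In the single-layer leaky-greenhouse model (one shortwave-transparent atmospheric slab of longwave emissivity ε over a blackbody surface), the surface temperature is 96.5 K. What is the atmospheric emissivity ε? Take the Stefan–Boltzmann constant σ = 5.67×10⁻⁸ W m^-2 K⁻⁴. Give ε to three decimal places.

Flux at the orbit: S = 1366/(8.82)² = 17.56 W m^-2.
TOA balance gives T_e = 87.00 K.
Since (2−ε)/2 = (T_e/T_s)⁴ = 0.6607, ε = 0.6786.

0.679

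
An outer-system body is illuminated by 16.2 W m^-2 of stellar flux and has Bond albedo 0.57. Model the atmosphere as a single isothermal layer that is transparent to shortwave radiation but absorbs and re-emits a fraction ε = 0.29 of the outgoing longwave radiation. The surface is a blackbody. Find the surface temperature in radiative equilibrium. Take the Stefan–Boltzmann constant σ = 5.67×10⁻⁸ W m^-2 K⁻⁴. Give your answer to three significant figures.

At the top of the atmosphere, σT_e⁴ = S(1−α)/4 = 1.742 W m^-2, giving T_e = 74.44 K.
Surface balance with a leaky layer gives σT_s⁴ = σT_e⁴·2/(2−ε), so T_s = T_e·[2/(2−0.29)]^(1/4) = 77.42 K.

77.4 K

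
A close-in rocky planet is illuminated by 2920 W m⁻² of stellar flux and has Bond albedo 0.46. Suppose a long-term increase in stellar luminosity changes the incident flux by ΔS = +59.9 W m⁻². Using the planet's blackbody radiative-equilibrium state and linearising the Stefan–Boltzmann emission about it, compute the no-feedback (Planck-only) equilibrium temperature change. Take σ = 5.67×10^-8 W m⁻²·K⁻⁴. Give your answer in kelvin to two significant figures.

Reference equilibrium: T_e = [S(1−α)/(4σ)]^(1/4) = 288.8 K.
ΔF = Δ[S(1−α)]/4 = (1−0.46)·+59.9/4 = 8.087 W m⁻².
Linearising σT⁴ gives d(σT⁴)/dT = 4σT_e³ = 5.461 W m⁻² per K.
Hence the no-feedback warming is ΔF/(4σT_e³) = 1.48 K.

1.5 K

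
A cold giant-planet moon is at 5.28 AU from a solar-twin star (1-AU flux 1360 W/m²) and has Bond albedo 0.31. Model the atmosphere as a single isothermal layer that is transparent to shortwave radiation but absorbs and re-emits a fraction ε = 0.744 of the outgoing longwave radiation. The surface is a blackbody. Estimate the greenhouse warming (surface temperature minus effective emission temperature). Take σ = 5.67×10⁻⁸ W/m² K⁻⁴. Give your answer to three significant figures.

Flux at the orbit: S = 1360/(5.28)² = 48.78 W/m².
The planet radiates to space at T_e = [S(1−α)/(4σ)]^(1/4) = 110.4 K.
For a single slab of emissivity ε, T_s⁴ = 2T_e⁴/(2−ε); thus T_s = 110.4·(1.592)^(1/4) = 124.0 K.
T_s − T_e = 124.0 − 110.4 = 13.61 K.

13.6 K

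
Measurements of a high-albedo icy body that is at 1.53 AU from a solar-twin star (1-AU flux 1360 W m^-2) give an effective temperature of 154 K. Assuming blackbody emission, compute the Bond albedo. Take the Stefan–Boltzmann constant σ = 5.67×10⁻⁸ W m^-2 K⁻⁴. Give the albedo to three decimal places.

0.780

Flux at the orbit: S = 1360/(1.53)² = 581.0 W m^-2.
Rearranging the radiative balance, α = 1 − 4σT⁴/S.
σT⁴ = 31.89 W m^-2, so 4σT⁴ = 127.6 W m^-2.
1−α = 127.6/581.0 = 0.2196, so α = 0.7804.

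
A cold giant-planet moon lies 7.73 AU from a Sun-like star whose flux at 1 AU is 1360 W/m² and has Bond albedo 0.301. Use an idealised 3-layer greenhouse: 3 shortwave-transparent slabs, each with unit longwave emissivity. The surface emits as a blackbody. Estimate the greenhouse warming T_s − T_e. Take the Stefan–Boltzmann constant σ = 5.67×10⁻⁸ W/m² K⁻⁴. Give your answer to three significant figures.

37.9 kelvin

Irradiance scales as 1/d², so S = 1360 W/m² × (1/7.73)² = 22.76 W/m².
The effective emission temperature is T_e = [S(1−α)/(4σ)]^¼ = 91.52 K.
T_s = (N+1)^(1/4)·T_e = 129.4 K.
Warming: T_s − T_e = 37.91 K.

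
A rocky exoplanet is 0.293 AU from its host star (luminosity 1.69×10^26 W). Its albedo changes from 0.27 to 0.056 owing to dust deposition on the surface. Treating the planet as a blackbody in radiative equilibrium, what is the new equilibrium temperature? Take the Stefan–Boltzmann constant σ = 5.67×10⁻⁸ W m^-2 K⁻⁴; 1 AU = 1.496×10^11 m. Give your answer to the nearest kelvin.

413 kelvin

d = 0.293 × 1.496×10^11 m = 4.383×10^10 m.
Spreading L over a sphere of radius d: S = 1.69×10^26/(4π·4.38×10^10²) = 7000 W m^-2.
With the new albedo, S(1−α₂)/4 = 1652 W m^-2, so T₂ = 413.1 K.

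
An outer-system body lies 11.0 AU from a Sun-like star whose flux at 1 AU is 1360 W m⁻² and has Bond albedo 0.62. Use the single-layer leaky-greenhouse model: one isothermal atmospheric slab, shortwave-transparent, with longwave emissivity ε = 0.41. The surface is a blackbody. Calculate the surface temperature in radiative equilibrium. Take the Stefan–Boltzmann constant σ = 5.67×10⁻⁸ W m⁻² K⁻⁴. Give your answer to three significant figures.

Flux at the orbit: S = 1360/(11.0)² = 11.24 W m⁻².
Effective emission temperature (TOA balance): σT_e⁴ = S(1−α)/4 = 1.068 W m⁻² → T_e = 65.88 K.
The surface balance (absorbed SW + ε·downward IR = σT_s⁴) with T_a⁴ = T_s⁴/2 reduces to T_s = T_e·[2/(2−ε)]^¼ = 69.76 K.

69.8 K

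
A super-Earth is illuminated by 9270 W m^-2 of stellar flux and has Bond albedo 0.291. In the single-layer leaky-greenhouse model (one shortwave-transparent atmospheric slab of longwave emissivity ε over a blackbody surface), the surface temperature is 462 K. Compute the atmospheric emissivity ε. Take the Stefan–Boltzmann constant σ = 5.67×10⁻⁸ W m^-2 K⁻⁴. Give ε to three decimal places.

0.728

First, T_e = [9270·(1−0.291)/(4σ)]^(1/4) = 412.6 K.
T_s⁴ = T_e⁴·2/(2−ε) → ε = 2 − 2(T_e/T_s)⁴ = 2 − 2·(412.6/462)⁴ = 0.7278.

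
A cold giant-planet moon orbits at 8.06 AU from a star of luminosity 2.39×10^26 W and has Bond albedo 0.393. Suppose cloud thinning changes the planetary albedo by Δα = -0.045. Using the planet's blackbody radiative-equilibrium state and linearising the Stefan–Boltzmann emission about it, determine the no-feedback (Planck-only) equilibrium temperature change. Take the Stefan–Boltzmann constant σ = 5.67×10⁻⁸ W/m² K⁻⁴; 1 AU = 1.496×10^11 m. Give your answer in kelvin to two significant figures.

d = 8.06 × 1.496×10^11 m = 1.206×10^12 m.
Flux at the orbit: S = L/(4πd²) = 2.39×10^26/(4π·(1.21×10^12)²) = 13.08 W/m².
Unperturbed T_e = [13.08·(1−0.393)/(4σ)]^¼ = 76.92 K.
The change in absorbed flux is Δ[S(1−α)/4] = −SΔα/4 = 0.1472 W/m².
Planck response: λ_P = 4σT_e³ = 4·5.67×10⁻⁸·(76.92)³ = 0.1032 W/m²/K.
ΔT₀ = ΔF/λ_P = 0.1472/0.1032 = 1.43 K.

1.4 K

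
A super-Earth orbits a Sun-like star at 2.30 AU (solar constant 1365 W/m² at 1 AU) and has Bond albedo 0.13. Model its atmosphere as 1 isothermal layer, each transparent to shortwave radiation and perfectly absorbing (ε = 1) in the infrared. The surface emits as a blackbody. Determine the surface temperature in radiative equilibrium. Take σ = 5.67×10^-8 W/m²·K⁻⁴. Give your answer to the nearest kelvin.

211 kelvin

Irradiance scales as 1/d², so S = 1365 W/m² × (1/2.30)² = 258.0 W/m².
The effective emission temperature is T_e = [S(1−α)/(4σ)]^¼ = 177.4 K.
With N = 1 opaque layers, T_s = (N+1)^(1/4)·T_e = 2^(1/4)·177.4 = 210.9 K.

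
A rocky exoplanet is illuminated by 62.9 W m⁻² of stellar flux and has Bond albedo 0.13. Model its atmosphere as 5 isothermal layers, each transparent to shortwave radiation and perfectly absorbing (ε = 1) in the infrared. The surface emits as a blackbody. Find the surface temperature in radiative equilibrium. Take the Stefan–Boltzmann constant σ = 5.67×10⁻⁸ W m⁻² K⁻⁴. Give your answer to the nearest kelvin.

195 K

The effective emission temperature is T_e = [S(1−α)/(4σ)]^¼ = 124.6 K.
Layer-by-layer balance gives σT_s⁴ = (N+1)σT_e⁴, so T_s = 6^¼·124.6 = 195.1 K.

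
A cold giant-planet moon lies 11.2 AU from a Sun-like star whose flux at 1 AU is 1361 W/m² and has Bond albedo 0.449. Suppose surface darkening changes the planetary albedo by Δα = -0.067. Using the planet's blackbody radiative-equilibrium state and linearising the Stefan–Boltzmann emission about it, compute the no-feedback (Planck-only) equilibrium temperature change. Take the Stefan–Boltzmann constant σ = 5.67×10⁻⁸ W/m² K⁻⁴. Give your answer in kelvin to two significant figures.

Irradiance scales as 1/d², so S = 1361 W/m² × (1/11.2)² = 10.85 W/m².
Unperturbed T_e = [10.85·(1−0.449)/(4σ)]^¼ = 71.65 K.
TOA radiative forcing: ΔF = −S·Δα/4 = −10.85·(-0.067)/4 = 0.1817 W/m².
The Planck feedback parameter is 4σT_e³ = 0.08343 W/m²/K.
So ΔT₀ = 0.1817/0.08343 = 2.18 K.

2.2 K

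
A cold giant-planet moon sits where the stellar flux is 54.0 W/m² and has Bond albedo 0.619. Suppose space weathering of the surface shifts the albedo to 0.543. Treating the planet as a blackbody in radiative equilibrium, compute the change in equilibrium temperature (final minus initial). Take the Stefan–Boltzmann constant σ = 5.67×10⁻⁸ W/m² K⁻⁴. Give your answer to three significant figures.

4.54 K

With α = 0.619, T₁ = 97.59 K.
With α = 0.543, T₂ = 102.1 K.
ΔT = T₂ − T₁ = 4.540 K.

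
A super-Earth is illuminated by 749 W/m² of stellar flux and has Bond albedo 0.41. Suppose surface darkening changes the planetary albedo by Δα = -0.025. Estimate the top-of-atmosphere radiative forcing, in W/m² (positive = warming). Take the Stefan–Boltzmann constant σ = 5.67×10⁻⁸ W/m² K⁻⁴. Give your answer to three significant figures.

4.68 W/m²

ΔF = −(S/4)Δα = −(749.0/4)×(-0.025) = 4.681 W/m².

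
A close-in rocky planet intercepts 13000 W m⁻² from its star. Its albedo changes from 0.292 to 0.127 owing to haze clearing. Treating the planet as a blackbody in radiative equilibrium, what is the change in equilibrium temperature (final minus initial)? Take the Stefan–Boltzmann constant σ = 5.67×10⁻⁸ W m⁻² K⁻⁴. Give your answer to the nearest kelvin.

24 K

Before: T₁ = [13000·0.708/(4σ)]^(1/4) = 448.8 K.
After:  T₂ = [13000·0.873/(4σ)]^(1/4) = 473.0 K.
Change: 473.0 − 448.8 = 24.13 K.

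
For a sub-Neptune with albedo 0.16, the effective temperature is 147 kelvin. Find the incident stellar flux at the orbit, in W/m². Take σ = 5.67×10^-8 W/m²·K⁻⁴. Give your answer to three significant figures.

126 W/m²

Invert the energy balance for S: S = 4σT⁴/(1−α).
The emitted flux is σT⁴ = 26.48 W/m².
S = 4·26.48/0.84 = 126.1 W/m².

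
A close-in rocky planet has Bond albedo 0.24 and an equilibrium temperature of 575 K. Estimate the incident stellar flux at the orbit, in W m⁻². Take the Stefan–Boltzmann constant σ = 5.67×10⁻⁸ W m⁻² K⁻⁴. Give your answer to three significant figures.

32600 W m⁻²

From S(1−α)/4 = σT⁴: S = 4σT⁴/(1−α).
The emitted flux is σT⁴ = 6198 W m⁻².
So S = 4×6198/(1−0.24) = 32620 W m⁻².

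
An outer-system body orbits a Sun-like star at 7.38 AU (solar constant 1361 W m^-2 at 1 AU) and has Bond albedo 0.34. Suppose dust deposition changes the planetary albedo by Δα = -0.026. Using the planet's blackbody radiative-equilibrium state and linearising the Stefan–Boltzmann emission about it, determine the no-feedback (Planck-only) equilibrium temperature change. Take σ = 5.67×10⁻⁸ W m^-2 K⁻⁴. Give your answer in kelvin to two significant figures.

0.91 K

Flux at the orbit: S = 1361/(7.38)² = 24.99 W m^-2.
Reference equilibrium: T_e = [S(1−α)/(4σ)]^(1/4) = 92.34 K.
ΔF = −(S/4)Δα = −(24.99/4)×(-0.026) = 0.1624 W m^-2.
Linearising σT⁴ gives d(σT⁴)/dT = 4σT_e³ = 0.1786 W m^-2 per K.
So ΔT₀ = 0.1624/0.1786 = 0.909 K.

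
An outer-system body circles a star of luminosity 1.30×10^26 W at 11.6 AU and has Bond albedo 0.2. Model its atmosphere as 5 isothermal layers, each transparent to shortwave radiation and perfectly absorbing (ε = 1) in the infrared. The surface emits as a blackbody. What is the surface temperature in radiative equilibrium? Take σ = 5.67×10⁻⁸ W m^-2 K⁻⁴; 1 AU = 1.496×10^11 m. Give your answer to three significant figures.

92.3 kelvin

Orbital distance: d = 11.6 AU = 1.735×10^12 m.
S = L/(4πd²) = 3.435 W m^-2.
OLR = S(1−α)/4 = 0.6870 W m^-2; the top layer radiates at T_e = 59.00 K.
For an N-layer opaque stack, T_s⁴ = (N+1)T_e⁴, hence T_s = (6)^(1/4)×59.00 K = 92.34 K.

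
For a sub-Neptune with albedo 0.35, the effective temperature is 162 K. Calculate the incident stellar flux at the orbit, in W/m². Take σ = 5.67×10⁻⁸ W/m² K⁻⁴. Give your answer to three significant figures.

Invert the energy balance for S: S = 4σT⁴/(1−α).
σT⁴ = 5.67×10⁻⁸·(162)⁴ = 39.05 W/m².
S = 4·39.05/0.65 = 240.3 W/m².

240 W/m²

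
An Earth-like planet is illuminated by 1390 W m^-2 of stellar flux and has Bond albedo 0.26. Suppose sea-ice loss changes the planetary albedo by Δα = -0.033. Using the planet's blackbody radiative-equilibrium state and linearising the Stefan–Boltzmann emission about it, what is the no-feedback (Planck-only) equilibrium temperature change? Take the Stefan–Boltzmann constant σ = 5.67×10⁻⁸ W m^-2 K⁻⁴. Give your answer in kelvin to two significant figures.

Unperturbed T_e = [1390·(1−0.26)/(4σ)]^¼ = 259.5 K.
The change in absorbed flux is Δ[S(1−α)/4] = −SΔα/4 = 11.47 W m^-2.
Linearising σT⁴ gives d(σT⁴)/dT = 4σT_e³ = 3.964 W m^-2 per K.
So ΔT₀ = 11.47/3.964 = 2.89 K.

2.9 K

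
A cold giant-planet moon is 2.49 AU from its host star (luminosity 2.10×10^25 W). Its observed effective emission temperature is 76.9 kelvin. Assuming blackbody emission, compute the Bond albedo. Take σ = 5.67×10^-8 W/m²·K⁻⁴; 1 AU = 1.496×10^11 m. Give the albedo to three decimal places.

d = 2.49 × 1.496×10^11 m = 3.725×10^11 m.
S = L/(4πd²) = 12.04 W/m².
Rearranging the radiative balance, α = 1 − 4σT⁴/S.
σT⁴ = 1.983 W/m², so 4σT⁴ = 7.931 W/m².
Hence α = 1 − 7.931/12.04 = 0.3414.

0.341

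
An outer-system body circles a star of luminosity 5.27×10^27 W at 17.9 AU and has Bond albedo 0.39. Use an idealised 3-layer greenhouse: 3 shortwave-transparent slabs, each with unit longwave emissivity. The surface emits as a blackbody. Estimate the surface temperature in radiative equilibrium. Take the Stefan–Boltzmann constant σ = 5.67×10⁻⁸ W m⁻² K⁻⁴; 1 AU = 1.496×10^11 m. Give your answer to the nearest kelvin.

158 kelvin

d = 17.9 × 1.496×10^11 m = 2.678×10^12 m.
Flux at the orbit: S = L/(4πd²) = 5.27×10^27/(4π·(2.68×10^12)²) = 58.48 W m⁻².
OLR = S(1−α)/4 = 8.919 W m⁻²; the top layer radiates at T_e = 112.0 K.
For an N-layer opaque stack, T_s⁴ = (N+1)T_e⁴, hence T_s = (4)^(1/4)×112.0 K = 158.4 K.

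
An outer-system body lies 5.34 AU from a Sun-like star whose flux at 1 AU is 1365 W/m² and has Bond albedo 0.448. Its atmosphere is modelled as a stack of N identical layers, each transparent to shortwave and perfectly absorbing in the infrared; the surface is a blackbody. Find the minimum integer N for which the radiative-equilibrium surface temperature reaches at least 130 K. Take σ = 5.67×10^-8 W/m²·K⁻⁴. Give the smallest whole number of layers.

2

Irradiance scales as 1/d², so S = 1365 W/m² × (1/5.34)² = 47.87 W/m².
OLR = S(1−α)/4 = 6.606 W/m²; the top layer radiates at T_e = 103.9 K.
T_s = (N+1)^(1/4)·T_e ≥ 130 K requires N+1 ≥ (T_s/T_e)⁴ = (130/103.9)⁴ = 2.451.
The minimum whole number is N = 2.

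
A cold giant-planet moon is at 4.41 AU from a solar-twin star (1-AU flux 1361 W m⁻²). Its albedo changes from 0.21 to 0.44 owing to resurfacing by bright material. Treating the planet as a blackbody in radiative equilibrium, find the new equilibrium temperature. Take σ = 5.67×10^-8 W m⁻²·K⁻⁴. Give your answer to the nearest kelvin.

Irradiance scales as 1/d², so S = 1361 W m⁻² × (1/4.41)² = 69.98 W m⁻².
New equilibrium: T₂ = [(1−0.44)·69.98/(4σ)]^(1/4) = 114.7 K.

115 kelvin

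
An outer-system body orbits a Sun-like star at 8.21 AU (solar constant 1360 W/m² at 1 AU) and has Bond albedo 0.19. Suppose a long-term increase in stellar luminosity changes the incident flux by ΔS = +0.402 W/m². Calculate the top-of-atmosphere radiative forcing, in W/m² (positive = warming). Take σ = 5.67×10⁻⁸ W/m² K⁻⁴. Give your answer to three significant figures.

0.0814 W/m²

Irradiance scales as 1/d², so S = 1360 W/m² × (1/8.21)² = 20.18 W/m².
Only a fraction (1−α) is absorbed and it's spread over 4πR², so ΔF = (1−α)ΔS/4 = 0.08141 W/m².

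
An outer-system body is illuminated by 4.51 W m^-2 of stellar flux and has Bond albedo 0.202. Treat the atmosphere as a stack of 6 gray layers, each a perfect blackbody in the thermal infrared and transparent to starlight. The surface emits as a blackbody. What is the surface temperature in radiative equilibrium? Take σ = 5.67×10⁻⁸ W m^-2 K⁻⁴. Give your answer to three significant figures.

The effective emission temperature is T_e = [S(1−α)/(4σ)]^¼ = 63.12 K.
Layer-by-layer balance gives σT_s⁴ = (N+1)σT_e⁴, so T_s = 7^¼·63.12 = 102.7 K.

103 K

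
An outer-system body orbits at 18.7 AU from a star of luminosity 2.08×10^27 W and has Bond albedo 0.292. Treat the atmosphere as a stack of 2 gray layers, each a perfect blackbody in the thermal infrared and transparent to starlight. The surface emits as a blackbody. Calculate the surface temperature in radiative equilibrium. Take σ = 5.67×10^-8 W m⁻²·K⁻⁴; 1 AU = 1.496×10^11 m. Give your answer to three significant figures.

Orbital distance: d = 18.7 AU = 2.798×10^12 m.
Flux at the orbit: S = L/(4πd²) = 2.08×10^27/(4π·(2.80×10^12)²) = 21.15 W m⁻².
OLR = S(1−α)/4 = 3.744 W m⁻²; the top layer radiates at T_e = 90.14 K.
Layer-by-layer balance gives σT_s⁴ = (N+1)σT_e⁴, so T_s = 3^¼·90.14 = 118.6 K.

119 kelvin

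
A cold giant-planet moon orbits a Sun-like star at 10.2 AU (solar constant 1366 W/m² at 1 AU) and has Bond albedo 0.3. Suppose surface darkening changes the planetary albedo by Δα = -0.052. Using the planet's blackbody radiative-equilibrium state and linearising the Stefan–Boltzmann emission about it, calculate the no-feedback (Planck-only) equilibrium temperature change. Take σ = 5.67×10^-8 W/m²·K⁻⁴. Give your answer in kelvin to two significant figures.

1.5 K

By the inverse-square law, S = 1366/10.2² = 13.13 W/m².
The baseline emission temperature is T_e = 79.79 K.
The change in absorbed flux is Δ[S(1−α)/4] = −SΔα/4 = 0.1707 W/m².
Planck response: λ_P = 4σT_e³ = 4·5.67×10⁻⁸·(79.79)³ = 0.1152 W/m²/K.
ΔT₀ = ΔF/λ_P = 0.1707/0.1152 = 1.48 K.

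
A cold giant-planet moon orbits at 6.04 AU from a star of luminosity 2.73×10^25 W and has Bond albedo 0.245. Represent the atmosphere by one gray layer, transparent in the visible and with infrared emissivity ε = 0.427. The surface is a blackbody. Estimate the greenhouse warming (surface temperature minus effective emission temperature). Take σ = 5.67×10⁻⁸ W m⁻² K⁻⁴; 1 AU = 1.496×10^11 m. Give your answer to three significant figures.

Orbital distance: d = 6.04 AU = 9.036×10^11 m.
S = L/(4πd²) = 2.661 W m⁻².
At the top of the atmosphere, σT_e⁴ = S(1−α)/4 = 0.5022 W m⁻², giving T_e = 54.55 K.
Surface balance with a leaky layer gives σT_s⁴ = σT_e⁴·2/(2−ε), so T_s = T_e·[2/(2−0.427)]^(1/4) = 57.93 K.
The atmosphere warms the surface by 3.376 K.

3.38 K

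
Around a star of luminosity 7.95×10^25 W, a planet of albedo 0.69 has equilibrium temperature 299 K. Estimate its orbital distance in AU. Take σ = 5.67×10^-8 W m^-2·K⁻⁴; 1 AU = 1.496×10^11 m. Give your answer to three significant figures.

0.220 AU

Energy balance gives S = 4σT⁴/(1−α) = 5847 W m^-2.
From L = 4πd²S, d = √(7.95×10^25/(4π·5847)) = 3.289×10^10 m = 0.2199 AU.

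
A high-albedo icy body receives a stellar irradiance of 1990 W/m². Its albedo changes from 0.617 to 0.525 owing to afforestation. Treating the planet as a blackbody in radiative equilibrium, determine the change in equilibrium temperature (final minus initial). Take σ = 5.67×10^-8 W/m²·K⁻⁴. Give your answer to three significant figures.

13.3 K

Before: T₁ = [1990·0.383/(4σ)]^(1/4) = 240.8 K.
With α = 0.525, T₂ = 254.1 K.
ΔT = T₂ − T₁ = 13.31 K.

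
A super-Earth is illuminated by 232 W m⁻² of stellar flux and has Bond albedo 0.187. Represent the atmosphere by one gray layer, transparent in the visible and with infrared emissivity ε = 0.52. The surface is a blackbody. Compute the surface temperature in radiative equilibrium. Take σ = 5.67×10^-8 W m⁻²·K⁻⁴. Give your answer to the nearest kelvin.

The planet radiates to space at T_e = [S(1−α)/(4σ)]^(1/4) = 169.8 K.
The surface balance (absorbed SW + ε·downward IR = σT_s⁴) with T_a⁴ = T_s⁴/2 reduces to T_s = T_e·[2/(2−ε)]^¼ = 183.1 K.

183 K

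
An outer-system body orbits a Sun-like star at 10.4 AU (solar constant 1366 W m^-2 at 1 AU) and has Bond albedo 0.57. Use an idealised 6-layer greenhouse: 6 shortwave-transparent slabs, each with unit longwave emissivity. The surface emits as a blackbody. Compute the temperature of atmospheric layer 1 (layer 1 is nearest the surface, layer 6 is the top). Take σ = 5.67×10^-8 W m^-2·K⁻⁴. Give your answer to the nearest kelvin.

109 kelvin

Flux at the orbit: S = 1366/(10.4)² = 12.63 W m^-2.
OLR = S(1−α)/4 = 1.358 W m^-2; the top layer radiates at T_e = 69.95 K.
The net upward flux σT_e⁴ is constant between every pair of levels, so T_k⁴ = (N+1−k)T_e⁴.
With k = 1: T_1 = (6+1−1)^¼·69.95 K = 109.5 K.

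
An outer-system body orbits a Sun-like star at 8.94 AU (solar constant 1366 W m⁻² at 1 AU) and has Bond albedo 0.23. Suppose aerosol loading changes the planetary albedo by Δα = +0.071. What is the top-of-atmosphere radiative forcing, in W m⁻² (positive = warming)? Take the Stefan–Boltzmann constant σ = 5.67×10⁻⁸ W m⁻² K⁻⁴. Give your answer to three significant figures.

-0.303 W m⁻²

Irradiance scales as 1/d², so S = 1366 W m⁻² × (1/8.94)² = 17.09 W m⁻².
The change in absorbed flux is Δ[S(1−α)/4] = −SΔα/4 = -0.3034 W m⁻².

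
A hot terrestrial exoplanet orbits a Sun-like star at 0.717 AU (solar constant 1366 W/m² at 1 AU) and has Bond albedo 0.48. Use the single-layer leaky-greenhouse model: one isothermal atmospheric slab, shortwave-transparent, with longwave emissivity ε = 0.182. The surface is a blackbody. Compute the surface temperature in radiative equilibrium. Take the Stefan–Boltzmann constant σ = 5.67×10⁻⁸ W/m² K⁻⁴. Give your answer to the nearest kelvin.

By the inverse-square law, S = 1366/0.717² = 2657 W/m².
At the top of the atmosphere, σT_e⁴ = S(1−α)/4 = 345.4 W/m², giving T_e = 279.4 K.
The surface balance (absorbed SW + ε·downward IR = σT_s⁴) with T_a⁴ = T_s⁴/2 reduces to T_s = T_e·[2/(2−ε)]^¼ = 286.1 K.

286 kelvin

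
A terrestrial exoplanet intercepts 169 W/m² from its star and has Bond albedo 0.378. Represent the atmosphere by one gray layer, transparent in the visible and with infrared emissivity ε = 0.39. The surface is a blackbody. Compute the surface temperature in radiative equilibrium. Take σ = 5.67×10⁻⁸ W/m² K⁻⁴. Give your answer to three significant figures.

155 K

At the top of the atmosphere, σT_e⁴ = S(1−α)/4 = 26.28 W/m², giving T_e = 146.7 K.
Surface balance with a leaky layer gives σT_s⁴ = σT_e⁴·2/(2−ε), so T_s = T_e·[2/(2−0.39)]^(1/4) = 154.9 K.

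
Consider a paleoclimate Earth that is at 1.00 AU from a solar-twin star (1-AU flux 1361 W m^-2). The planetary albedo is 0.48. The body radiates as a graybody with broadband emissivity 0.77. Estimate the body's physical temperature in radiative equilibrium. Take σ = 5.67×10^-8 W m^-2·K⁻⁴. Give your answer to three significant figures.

Irradiance scales as 1/d², so S = 1361 W m^-2 × (1/1.00)² = 1361 W m^-2.
The planet absorbs (1−α)S over its disc πR² and re-emits over 4πR², so the mean absorbed flux is (1−0.48)·1361/4 = 176.9 W m^-2.
Radiative balance εσT⁴ = 176.9 gives T = [176.9/(0.77·σ)]^(1/4) = 252.3 K.

252 kelvin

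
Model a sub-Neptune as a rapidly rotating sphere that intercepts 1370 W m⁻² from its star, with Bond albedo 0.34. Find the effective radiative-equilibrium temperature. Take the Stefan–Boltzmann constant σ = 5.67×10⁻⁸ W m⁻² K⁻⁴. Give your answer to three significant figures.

The planet absorbs (1−α)S over its disc πR² and re-emits over 4πR², so the mean absorbed flux is (1−0.34)·1370/4 = 226.0 W m⁻².
Balancing against σT⁴: T = (226.0/5.67×10⁻⁸)^(1/4) = 251.3 K.

251 K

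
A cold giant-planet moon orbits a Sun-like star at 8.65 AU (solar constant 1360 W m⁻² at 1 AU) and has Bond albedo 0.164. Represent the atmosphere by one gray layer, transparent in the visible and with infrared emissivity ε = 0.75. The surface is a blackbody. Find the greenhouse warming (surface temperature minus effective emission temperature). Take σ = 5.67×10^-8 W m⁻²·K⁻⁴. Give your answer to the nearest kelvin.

11 K

Flux at the orbit: S = 1360/(8.65)² = 18.18 W m⁻².
The planet radiates to space at T_e = [S(1−α)/(4σ)]^(1/4) = 90.47 K.
Surface balance with a leaky layer gives σT_s⁴ = σT_e⁴·2/(2−ε), so T_s = T_e·[2/(2−0.75)]^(1/4) = 101.8 K.
The atmosphere warms the surface by 11.28 K.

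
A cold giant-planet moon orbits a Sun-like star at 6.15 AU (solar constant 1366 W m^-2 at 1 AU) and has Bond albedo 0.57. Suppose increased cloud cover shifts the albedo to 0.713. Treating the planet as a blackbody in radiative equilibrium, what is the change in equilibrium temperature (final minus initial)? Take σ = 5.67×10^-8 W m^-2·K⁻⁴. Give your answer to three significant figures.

Flux at the orbit: S = 1366/(6.15)² = 36.12 W m^-2.
With α = 0.57, T₁ = 90.97 K.
After:  T₂ = [36.12·0.287/(4σ)]^(1/4) = 82.22 K.
Change: 82.22 − 90.97 = -8.745 K.

-8.75 kelvin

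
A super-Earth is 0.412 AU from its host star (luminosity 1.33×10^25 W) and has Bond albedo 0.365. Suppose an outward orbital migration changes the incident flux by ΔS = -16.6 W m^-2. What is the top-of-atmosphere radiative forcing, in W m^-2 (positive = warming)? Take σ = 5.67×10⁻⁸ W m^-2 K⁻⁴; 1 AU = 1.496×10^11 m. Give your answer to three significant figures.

d = 0.412 × 1.496×10^11 m = 6.164×10^10 m.
Flux at the orbit: S = L/(4πd²) = 1.33×10^25/(4π·(6.16×10^10)²) = 278.6 W m^-2.
Only a fraction (1−α) is absorbed and it's spread over 4πR², so ΔF = (1−α)ΔS/4 = -2.635 W m^-2.

-2.64 W m^-2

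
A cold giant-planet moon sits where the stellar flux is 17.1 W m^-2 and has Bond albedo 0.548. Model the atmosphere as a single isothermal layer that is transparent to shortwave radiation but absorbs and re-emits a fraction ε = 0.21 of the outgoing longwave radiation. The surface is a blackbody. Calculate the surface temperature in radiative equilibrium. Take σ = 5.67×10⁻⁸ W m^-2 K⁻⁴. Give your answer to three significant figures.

78.6 K

At the top of the atmosphere, σT_e⁴ = S(1−α)/4 = 1.932 W m^-2, giving T_e = 76.41 K.
For a single slab of emissivity ε, T_s⁴ = 2T_e⁴/(2−ε); thus T_s = 76.41·(1.117)^(1/4) = 78.55 K.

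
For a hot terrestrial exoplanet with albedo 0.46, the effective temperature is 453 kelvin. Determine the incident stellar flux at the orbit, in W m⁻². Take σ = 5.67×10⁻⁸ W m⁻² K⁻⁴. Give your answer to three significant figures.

Invert the energy balance for S: S = 4σT⁴/(1−α).
The emitted flux is σT⁴ = 2388 W m⁻².
So S = 4×2388/(1−0.46) = 17690 W m⁻².

17700 W m⁻²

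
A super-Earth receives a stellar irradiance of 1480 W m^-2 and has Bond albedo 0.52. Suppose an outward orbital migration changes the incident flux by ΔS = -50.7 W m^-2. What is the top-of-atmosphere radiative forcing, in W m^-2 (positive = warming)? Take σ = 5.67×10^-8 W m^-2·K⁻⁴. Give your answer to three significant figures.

TOA radiative forcing: ΔF = (1−α)ΔS/4 = 0.48·(-50.7)/4 = -6.084 W m^-2.

-6.08 W m^-2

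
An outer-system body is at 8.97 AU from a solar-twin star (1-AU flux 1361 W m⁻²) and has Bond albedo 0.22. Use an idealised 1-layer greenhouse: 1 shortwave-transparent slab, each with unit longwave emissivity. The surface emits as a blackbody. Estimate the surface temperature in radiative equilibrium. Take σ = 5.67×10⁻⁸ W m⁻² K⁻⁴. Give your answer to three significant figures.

Irradiance scales as 1/d², so S = 1361 W m⁻² × (1/8.97)² = 16.92 W m⁻².
OLR = S(1−α)/4 = 3.298 W m⁻²; the top layer radiates at T_e = 87.33 K.
Layer-by-layer balance gives σT_s⁴ = (N+1)σT_e⁴, so T_s = 2^¼·87.33 = 103.9 K.

104 K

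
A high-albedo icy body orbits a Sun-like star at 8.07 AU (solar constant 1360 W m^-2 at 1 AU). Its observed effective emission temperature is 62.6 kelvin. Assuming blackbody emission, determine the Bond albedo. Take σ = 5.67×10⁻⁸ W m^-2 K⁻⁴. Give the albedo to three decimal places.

0.833

By the inverse-square law, S = 1360/8.07² = 20.88 W m^-2.
From σT⁴ = S(1−α)/4 we invert for α: 1−α = 4σT⁴/S.
σT⁴ = 0.8707 W m^-2, so 4σT⁴ = 3.483 W m^-2.
1−α = 3.483/20.88 = 0.1668, so α = 0.8332.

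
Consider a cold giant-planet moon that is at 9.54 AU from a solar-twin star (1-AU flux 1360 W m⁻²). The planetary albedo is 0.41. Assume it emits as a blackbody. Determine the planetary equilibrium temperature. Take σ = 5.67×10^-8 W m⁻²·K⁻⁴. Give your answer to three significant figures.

Irradiance scales as 1/d², so S = 1360 W m⁻² × (1/9.54)² = 14.94 W m⁻².
The planet absorbs (1−α)S over its disc πR² and re-emits over 4πR², so the mean absorbed flux is (1−0.41)·14.94/4 = 2.204 W m⁻².
In equilibrium σT⁴ equals this, so T = 78.96 K.

79.0 K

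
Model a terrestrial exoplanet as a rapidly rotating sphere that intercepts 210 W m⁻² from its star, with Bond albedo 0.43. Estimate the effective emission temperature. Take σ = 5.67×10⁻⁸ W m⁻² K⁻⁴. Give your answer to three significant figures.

The planet absorbs (1−α)S over its disc πR² and re-emits over 4πR², so the mean absorbed flux is (1−0.43)·210.0/4 = 29.93 W m⁻².
Set σT⁴ = 29.93 → T = (29.93/σ)^(1/4) = 151.6 K.

152 kelvin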